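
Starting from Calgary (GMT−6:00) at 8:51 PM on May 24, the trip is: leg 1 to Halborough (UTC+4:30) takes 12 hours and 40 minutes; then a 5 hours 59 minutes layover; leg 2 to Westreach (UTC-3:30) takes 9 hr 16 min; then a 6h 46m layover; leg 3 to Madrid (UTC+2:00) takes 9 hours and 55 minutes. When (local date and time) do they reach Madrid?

1:27 AM on May 27

Convert departure to UTC: 8:51 PM + 6:00 = 2:51 AM UTC on May 25.
Add 12 hours 40 minutes leg 1 → 3:31 PM UTC.
Add 5 hours and 59 minutes layover in Halborough → 9:30 PM UTC.
Add 9 hours and 16 minutes leg 2 → 6:46 AM UTC (May 26).
Add 6 hours 46 minutes layover in Westreach → 1:32 PM UTC.
Add 9 hours and 55 minutes leg 3 → 11:27 PM UTC.
Madrid is UTC+2:00, so local arrival = 11:27 PM + 2:00 = 1:27 AM on May 27.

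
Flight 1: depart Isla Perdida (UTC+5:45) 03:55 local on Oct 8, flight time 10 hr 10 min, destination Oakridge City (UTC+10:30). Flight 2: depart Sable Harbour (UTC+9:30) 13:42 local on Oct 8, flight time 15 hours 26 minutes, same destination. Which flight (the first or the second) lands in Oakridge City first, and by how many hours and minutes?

the first, by 11 hours 18 minutes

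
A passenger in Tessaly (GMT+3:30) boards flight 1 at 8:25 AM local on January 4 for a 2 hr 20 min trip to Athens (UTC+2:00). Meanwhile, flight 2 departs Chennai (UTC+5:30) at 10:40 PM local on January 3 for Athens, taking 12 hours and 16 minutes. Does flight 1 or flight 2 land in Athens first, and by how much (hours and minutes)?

the second, by 1 hour 49 minutes

Flight 1 in UTC: 8:25 AM − 3:30 = 4:55 AM on Jan 4.
+2 hours and 20 minutes → arrive 7:15 AM UTC on Jan 4.
Flight 2 in UTC: 10:40 PM − 5:30 = 5:10 PM on Jan 3.
+12 hours 16 minutes → arrive 5:26 AM UTC on Jan 4.
Flight 2 lands earlier by 1 hour 49 minutes.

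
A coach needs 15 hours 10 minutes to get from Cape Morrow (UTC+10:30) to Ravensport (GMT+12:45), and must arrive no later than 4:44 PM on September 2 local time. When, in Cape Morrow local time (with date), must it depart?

11:19 PM on Sep 1

Target arrival in UTC: 4:44 PM − 12:45 = 3:59 AM on Sep 2.
Subtract 15 hours and 10 minutes → departure 12:49 PM UTC on Sep 1.
Cape Morrow is UTC+10:30: 12:49 PM + 10:30 = 11:19 PM on Sep 1.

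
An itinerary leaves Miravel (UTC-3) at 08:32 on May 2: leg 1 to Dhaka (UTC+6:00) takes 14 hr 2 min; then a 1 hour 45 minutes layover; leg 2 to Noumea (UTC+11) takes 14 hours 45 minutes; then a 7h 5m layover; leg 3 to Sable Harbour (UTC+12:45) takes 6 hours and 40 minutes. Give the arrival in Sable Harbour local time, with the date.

Convert departure to UTC: 08:32 + 3:00 = 11:32 UTC on May 2.
Add 14 hours and 2 minutes leg 1 → 01:34 UTC (May 3).
Add 1 hour 45 minutes layover in Dhaka → 03:19 UTC.
Add 14 hours 45 minutes leg 2 → 18:04 UTC.
Add 7 hours 5 minutes layover in Noumea → 01:09 UTC (May 4).
Add 6 hours and 40 minutes leg 3 → 07:49 UTC.
Sable Harbour is UTC+12:45, so local arrival = 07:49 + 12:45 = 20:34 on May 4.

20:34 on May 4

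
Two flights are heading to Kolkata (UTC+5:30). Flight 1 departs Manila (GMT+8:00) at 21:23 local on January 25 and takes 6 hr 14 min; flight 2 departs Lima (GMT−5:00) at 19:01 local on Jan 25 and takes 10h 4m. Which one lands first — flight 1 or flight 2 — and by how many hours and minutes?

the first, by 14 hours 28 minutes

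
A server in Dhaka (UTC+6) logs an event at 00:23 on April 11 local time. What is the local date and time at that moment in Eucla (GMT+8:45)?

03:08 on Apr 11

In UTC: 00:23 − 6:00 = 18:23 on Apr 10.
Eucla is UTC+8:45: 18:23 + 8:45 = 03:08 on Apr 11.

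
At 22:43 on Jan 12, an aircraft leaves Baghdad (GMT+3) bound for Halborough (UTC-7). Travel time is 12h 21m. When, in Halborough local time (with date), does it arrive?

Halborough is 10:00 behind Baghdad.
After 12 hours 21 minutes it is 11:04 (Jan 13) in Baghdad.
Shift by the zone difference: 11:04 − 10:00 = 01:04 on Jan 13 in Halborough.

01:04 on January 13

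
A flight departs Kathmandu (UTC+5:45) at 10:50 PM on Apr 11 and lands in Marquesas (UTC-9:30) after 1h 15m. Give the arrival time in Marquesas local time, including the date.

8:50 AM on April 11

Convert departure to UTC: 10:50 PM − 5:45 = 5:05 PM UTC on Apr 11.
Add 1 hour and 15 minutes travel time → 6:20 PM UTC.
Marquesas is UTC−9:30, so local arrival = 6:20 PM − 9:30 = 8:50 AM on Apr 11.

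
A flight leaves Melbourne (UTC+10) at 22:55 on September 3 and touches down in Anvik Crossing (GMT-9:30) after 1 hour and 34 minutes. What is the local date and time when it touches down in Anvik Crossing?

Convert departure to UTC: 22:55 − 10:00 = 12:55 UTC on Sep 3.
Add 1 hour and 34 minutes travel time → 14:29 UTC.
Anvik Crossing is UTC−9:30, so local arrival = 14:29 − 9:30 = 04:59 on Sep 3.

04:59 on Sep 3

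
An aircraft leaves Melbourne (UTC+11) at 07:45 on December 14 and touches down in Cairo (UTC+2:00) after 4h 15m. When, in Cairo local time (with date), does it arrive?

03:00 on Dec 14

Convert departure to UTC: 07:45 − 11:00 = 20:45 UTC on Dec 13.
Add 4 hours and 15 minutes travel time → 01:00 UTC (Dec 14).
Cairo is UTC+2:00, so local arrival = 01:00 + 2:00 = 03:00 on Dec 14.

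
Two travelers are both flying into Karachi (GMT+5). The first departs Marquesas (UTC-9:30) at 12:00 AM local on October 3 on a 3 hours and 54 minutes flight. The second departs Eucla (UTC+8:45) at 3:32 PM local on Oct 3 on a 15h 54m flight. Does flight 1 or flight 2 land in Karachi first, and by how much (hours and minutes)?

Flight 1 in UTC: 12:00 AM + 9:30 = 9:30 AM on Oct 3.
+3 hours 54 minutes → arrive 1:24 PM UTC on Oct 3.
Flight 2 in UTC: 3:32 PM − 8:45 = 6:47 AM on Oct 3.
+15 hours and 54 minutes → arrive 10:41 PM UTC on Oct 3.
Flight 1 lands earlier by 9 hours 17 minutes.

the first, by 9 hours 17 minutes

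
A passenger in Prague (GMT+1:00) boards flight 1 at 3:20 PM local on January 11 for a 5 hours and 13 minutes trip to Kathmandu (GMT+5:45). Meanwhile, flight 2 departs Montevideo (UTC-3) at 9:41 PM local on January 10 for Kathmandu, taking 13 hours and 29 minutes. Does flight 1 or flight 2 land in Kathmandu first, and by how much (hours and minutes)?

Flight 1 in UTC: 3:20 PM − 1:00 = 2:20 PM on Jan 11.
+5 hours and 13 minutes → arrive 7:33 PM UTC on Jan 11.
Flight 2 in UTC: 9:41 PM + 3:00 = 12:41 AM on Jan 11.
+13 hours and 29 minutes → arrive 2:10 PM UTC on Jan 11.
Flight 2 lands earlier by 5 hours 23 minutes.

the second, by 5 hours 23 minutes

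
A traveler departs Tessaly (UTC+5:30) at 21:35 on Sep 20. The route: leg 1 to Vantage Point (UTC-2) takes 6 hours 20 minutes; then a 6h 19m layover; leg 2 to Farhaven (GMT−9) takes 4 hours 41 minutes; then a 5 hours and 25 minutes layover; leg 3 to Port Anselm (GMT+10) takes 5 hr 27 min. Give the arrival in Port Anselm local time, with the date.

06:17 on September 22

Convert departure to UTC: 21:35 − 5:30 = 16:05 UTC on Sep 20.
Add 6 hours 20 minutes leg 1 → 22:25 UTC.
Add 6 hours and 19 minutes layover in Vantage Point → 04:44 UTC (Sep 21).
Add 4 hours 41 minutes leg 2 → 09:25 UTC.
Add 5 hours 25 minutes layover in Farhaven → 14:50 UTC.
Add 5 hours 27 minutes leg 3 → 20:17 UTC.
Port Anselm is UTC+10:00, so local arrival = 20:17 + 10:00 = 06:17 on Sep 22.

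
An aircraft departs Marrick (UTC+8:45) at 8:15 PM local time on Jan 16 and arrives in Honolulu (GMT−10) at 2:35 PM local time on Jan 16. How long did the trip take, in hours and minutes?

13 hours 5 minutes

Departure in UTC: 8:15 PM − 8:45 = 11:30 AM on Jan 16.
Arrival in UTC: 2:35 PM + 10:00 = 12:35 AM on Jan 17.
Elapsed = 12:35 AM − 11:30 AM (+1 day) = 13 hours 5 minutes.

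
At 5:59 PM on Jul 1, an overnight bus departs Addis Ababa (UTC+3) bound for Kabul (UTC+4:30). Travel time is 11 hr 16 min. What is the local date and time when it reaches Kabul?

6:45 AM on July 2

Convert departure to UTC: 5:59 PM − 3:00 = 2:59 PM UTC on Jul 1.
Add 11 hours and 16 minutes travel time → 2:15 AM UTC (Jul 2).
Kabul is UTC+4:30, so local arrival = 2:15 AM + 4:30 = 6:45 AM on Jul 2.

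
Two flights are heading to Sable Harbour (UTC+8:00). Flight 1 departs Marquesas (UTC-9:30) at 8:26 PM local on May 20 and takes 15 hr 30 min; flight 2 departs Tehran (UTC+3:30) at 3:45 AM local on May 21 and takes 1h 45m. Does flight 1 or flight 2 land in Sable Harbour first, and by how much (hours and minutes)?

the second, by 19 hours 26 minutes

Flight 1 in UTC: 8:26 PM + 9:30 = 5:56 AM on May 21.
+15 hours and 30 minutes → arrive 9:26 PM UTC on May 21.
Flight 2 in UTC: 3:45 AM − 3:30 = 12:15 AM on May 21.
+1 hour and 45 minutes → arrive 2:00 AM UTC on May 21.
Flight 2 lands earlier by 19 hours 26 minutes.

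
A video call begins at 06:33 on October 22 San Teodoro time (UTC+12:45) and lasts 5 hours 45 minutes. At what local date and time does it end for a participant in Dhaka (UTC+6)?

05:33 on October 22

Convert start to UTC: 06:33 − 12:45 = 17:48 UTC on Oct 21.
Add 5 hours and 45 minutes duration → 23:33 UTC.
Dhaka is UTC+6:00, so local end time = 23:33 + 6:00 = 05:33 on Oct 22.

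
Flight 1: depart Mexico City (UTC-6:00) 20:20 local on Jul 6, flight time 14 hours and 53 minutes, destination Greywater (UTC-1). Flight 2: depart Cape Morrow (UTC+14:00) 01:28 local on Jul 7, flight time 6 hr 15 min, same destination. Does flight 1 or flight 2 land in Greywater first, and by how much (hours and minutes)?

the second, by 23 hours 30 minutes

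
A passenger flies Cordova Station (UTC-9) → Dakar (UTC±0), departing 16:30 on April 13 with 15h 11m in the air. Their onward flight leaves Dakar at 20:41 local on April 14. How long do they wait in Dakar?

Convert departure to UTC: 16:30 + 9:00 = 01:30 UTC on Apr 14.
Add 15 hours and 11 minutes flight time → 16:41 UTC.
Dakar is UTC+0, so local arrival is the same: 16:41 on Apr 14.
Layover = 20:41 − 16:41 = 4 hours.

4 hours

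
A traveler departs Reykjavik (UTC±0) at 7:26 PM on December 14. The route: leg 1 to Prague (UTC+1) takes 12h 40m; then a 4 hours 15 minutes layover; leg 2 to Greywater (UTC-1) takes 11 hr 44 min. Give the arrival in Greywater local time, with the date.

11:05 PM on December 15

Reykjavik is at UTC+0, so departure is already 7:26 PM UTC on Dec 14.
Add 12 hours 40 minutes leg 1 → 8:06 AM UTC (Dec 15).
Add 4 hours and 15 minutes layover in Prague → 12:21 PM UTC.
Add 11 hours and 44 minutes leg 2 → 12:05 AM UTC (Dec 16).
Greywater is UTC−1:00, so local arrival = 12:05 AM − 1:00 = 11:05 PM on Dec 15.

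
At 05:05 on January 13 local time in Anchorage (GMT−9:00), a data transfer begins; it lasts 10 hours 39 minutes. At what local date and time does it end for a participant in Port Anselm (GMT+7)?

Port Anselm is 16:00 ahead of Anchorage.
After 10 hours and 39 minutes it is 15:44 in Anchorage.
Shift by the zone difference: 15:44 + 16:00 = 07:44 on Jan 14 in Port Anselm.

07:44 on January 14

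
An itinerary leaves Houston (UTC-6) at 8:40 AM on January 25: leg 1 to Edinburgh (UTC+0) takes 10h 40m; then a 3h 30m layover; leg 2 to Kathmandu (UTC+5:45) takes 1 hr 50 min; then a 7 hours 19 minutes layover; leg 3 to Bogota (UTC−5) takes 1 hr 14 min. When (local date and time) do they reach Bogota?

Convert departure to UTC: 8:40 AM + 6:00 = 2:40 PM UTC on Jan 25.
Add 10 hours 40 minutes leg 1 → 1:20 AM UTC (Jan 26).
Add 3 hours 30 minutes layover in Edinburgh → 4:50 AM UTC.
Add 1 hour and 50 minutes leg 2 → 6:40 AM UTC.
Add 7 hours and 19 minutes layover in Kathmandu → 1:59 PM UTC.
Add 1 hour 14 minutes leg 3 → 3:13 PM UTC.
Bogota is UTC−5:00, so local arrival = 3:13 PM − 5:00 = 10:13 AM on Jan 26.

10:13 AM on January 26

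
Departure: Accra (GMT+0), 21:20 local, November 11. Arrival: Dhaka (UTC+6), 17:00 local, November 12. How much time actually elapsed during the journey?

13 hours 40 minutes

Departure is already UTC: 21:20 on Nov 11.
Arrival in UTC: 17:00 − 6:00 = 11:00 on Nov 12.
Elapsed = 11:00 − 21:20 (+1 day) = 13 hours 40 minutes.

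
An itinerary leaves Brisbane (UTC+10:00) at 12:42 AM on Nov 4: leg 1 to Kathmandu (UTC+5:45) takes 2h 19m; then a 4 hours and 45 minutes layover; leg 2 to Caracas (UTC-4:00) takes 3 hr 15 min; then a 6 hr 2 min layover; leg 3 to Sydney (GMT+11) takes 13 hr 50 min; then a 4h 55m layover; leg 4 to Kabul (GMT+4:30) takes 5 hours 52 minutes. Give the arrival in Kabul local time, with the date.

Convert departure to UTC: 12:42 AM − 10:00 = 2:42 PM UTC on Nov 3.
Add 2 hours 19 minutes leg 1 → 5:01 PM UTC.
Add 4 hours and 45 minutes layover in Kathmandu → 9:46 PM UTC.
Add 3 hours and 15 minutes leg 2 → 1:01 AM UTC (Nov 4).
Add 6 hours and 2 minutes layover in Caracas → 7:03 AM UTC.
Add 13 hours and 50 minutes leg 3 → 8:53 PM UTC.
Add 4 hours and 55 minutes layover in Sydney → 1:48 AM UTC (Nov 5).
Add 5 hours and 52 minutes leg 4 → 7:40 AM UTC.
Kabul is UTC+4:30, so local arrival = 7:40 AM + 4:30 = 12:10 PM on Nov 5.

12:10 PM on Nov 5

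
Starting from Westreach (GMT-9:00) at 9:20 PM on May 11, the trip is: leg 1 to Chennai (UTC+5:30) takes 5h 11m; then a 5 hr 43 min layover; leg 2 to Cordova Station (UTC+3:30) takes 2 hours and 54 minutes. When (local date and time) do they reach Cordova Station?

Convert departure to UTC: 9:20 PM + 9:00 = 6:20 AM UTC on May 12.
Add 5 hours 11 minutes leg 1 → 11:31 AM UTC.
Add 5 hours and 43 minutes layover in Chennai → 5:14 PM UTC.
Add 2 hours and 54 minutes leg 2 → 8:08 PM UTC.
Cordova Station is UTC+3:30, so local arrival = 8:08 PM + 3:30 = 11:38 PM on May 12.

11:38 PM on May 12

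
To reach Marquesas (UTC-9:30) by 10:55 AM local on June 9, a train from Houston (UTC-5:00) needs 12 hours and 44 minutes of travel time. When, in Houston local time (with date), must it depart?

2:41 AM on June 9

Target arrival in UTC: 10:55 AM + 9:30 = 8:25 PM on Jun 9.
Subtract 12 hours and 44 minutes → departure 7:41 AM UTC on Jun 9.
Houston is UTC−5:00: 7:41 AM − 5:00 = 2:41 AM on Jun 9.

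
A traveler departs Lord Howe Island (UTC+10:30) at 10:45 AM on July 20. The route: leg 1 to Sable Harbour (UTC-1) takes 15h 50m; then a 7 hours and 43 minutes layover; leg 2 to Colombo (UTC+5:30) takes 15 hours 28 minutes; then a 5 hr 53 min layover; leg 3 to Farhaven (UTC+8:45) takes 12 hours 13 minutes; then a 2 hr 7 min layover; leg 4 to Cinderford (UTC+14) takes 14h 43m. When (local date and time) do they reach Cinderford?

4:12 PM on July 23

Convert departure to UTC: 10:45 AM − 10:30 = 12:15 AM UTC on Jul 20.
Add 15 hours 50 minutes leg 1 → 4:05 PM UTC.
Add 7 hours and 43 minutes layover in Sable Harbour → 11:48 PM UTC.
Add 15 hours 28 minutes leg 2 → 3:16 PM UTC (Jul 21).
Add 5 hours and 53 minutes layover in Colombo → 9:09 PM UTC.
Add 12 hours 13 minutes leg 3 → 9:22 AM UTC (Jul 22).
Add 2 hours 7 minutes layover in Farhaven → 11:29 AM UTC.
Add 14 hours and 43 minutes leg 4 → 2:12 AM UTC (Jul 23).
Cinderford is UTC+14:00, so local arrival = 2:12 AM + 14:00 = 4:12 PM on Jul 23.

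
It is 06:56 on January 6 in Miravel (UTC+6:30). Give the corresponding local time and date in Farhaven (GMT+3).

03:26 on January 6

In UTC: 06:56 − 6:30 = 00:26 on Jan 6.
Farhaven is UTC+3:00: 00:26 + 3:00 = 03:26 on Jan 6.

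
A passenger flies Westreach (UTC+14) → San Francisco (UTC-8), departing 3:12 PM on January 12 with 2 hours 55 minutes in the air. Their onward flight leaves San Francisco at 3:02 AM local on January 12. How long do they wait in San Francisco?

Convert departure to UTC: 3:12 PM − 14:00 = 1:12 AM UTC on Jan 12.
Add 2 hours and 55 minutes flight time → 4:07 AM UTC.
San Francisco is UTC−8:00, so local arrival = 4:07 AM − 8:00 = 8:07 PM on Jan 11.
Layover = 3:02 AM − 8:07 PM (+1 day) = 6 hours 55 minutes.

6 hours 55 minutes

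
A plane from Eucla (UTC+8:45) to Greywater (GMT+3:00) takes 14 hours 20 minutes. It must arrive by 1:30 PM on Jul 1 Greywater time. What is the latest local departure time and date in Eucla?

4:55 AM on July 1

Target arrival in UTC: 1:30 PM − 3:00 = 10:30 AM on Jul 1.
Subtract 14 hours 20 minutes → departure 8:10 PM UTC on Jun 30.
Eucla is UTC+8:45: 8:10 PM + 8:45 = 4:55 AM on Jul 1.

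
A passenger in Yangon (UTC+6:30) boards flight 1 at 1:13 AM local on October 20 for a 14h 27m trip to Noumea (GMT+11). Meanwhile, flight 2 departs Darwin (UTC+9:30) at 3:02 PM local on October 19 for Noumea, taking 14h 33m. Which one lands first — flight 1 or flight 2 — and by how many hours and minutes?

Flight 1 in UTC: 1:13 AM − 6:30 = 6:43 PM on Oct 19.
+14 hours and 27 minutes → arrive 9:10 AM UTC on Oct 20.
Flight 2 in UTC: 3:02 PM − 9:30 = 5:32 AM on Oct 19.
+14 hours and 33 minutes → arrive 8:05 PM UTC on Oct 19.
Flight 2 lands earlier by 13 hours 5 minutes.

the second, by 13 hours 5 minutes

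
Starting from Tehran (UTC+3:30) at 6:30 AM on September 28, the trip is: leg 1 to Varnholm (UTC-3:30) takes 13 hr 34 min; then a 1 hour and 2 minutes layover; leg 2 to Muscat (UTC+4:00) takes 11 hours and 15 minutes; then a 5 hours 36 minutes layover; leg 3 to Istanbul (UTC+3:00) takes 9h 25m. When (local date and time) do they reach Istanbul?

10:52 PM on Sep 29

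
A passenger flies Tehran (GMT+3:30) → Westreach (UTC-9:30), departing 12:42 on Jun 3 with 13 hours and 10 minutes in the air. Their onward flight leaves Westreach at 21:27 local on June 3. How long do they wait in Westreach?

8 hours 35 minutes

Convert departure to UTC: 12:42 − 3:30 = 09:12 UTC on Jun 3.
Add 13 hours and 10 minutes flight time → 22:22 UTC.
Westreach is UTC−9:30, so local arrival = 22:22 − 9:30 = 12:52 on Jun 3.
Layover = 21:27 − 12:52 = 8 hours 35 minutes.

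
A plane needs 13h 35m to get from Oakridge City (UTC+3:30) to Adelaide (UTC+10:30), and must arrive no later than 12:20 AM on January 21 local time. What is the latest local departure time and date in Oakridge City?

Target arrival in UTC: 12:20 AM − 10:30 = 1:50 PM on Jan 20.
Subtract 13 hours 35 minutes → departure 12:15 AM UTC on Jan 20.
Oakridge City is UTC+3:30: 12:15 AM + 3:30 = 3:45 AM on Jan 20.

3:45 AM on Jan 20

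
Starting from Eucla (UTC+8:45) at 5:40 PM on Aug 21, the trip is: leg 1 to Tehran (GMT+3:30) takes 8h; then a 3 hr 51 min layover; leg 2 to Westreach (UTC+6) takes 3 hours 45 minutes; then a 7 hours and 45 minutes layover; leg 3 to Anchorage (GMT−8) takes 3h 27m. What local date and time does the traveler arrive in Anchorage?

Convert departure to UTC: 5:40 PM − 8:45 = 8:55 AM UTC on Aug 21.
Add 8 hours leg 1 → 4:55 PM UTC.
Add 3 hours and 51 minutes layover in Tehran → 8:46 PM UTC.
Add 3 hours 45 minutes leg 2 → 12:31 AM UTC (Aug 22).
Add 7 hours 45 minutes layover in Westreach → 8:16 AM UTC.
Add 3 hours and 27 minutes leg 3 → 11:43 AM UTC.
Anchorage is UTC−8:00, so local arrival = 11:43 AM − 8:00 = 3:43 AM on Aug 22.

3:43 AM on August 22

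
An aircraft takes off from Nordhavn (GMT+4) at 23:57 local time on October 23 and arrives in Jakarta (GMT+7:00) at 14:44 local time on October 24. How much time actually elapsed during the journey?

11 hours 47 minutes

Departure in UTC: 23:57 − 4:00 = 19:57 on Oct 23.
Arrival in UTC: 14:44 − 7:00 = 07:44 on Oct 24.
Elapsed = 07:44 − 19:57 (+1 day) = 11 hours 47 minutes.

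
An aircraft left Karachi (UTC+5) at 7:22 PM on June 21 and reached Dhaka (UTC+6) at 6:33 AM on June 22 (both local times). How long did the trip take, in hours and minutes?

10 hours 11 minutes

Departure in UTC: 7:22 PM − 5:00 = 2:22 PM on Jun 21.
Arrival in UTC: 6:33 AM − 6:00 = 12:33 AM on Jun 22.
Elapsed = 12:33 AM − 2:22 PM (+1 day) = 10 hours 11 minutes.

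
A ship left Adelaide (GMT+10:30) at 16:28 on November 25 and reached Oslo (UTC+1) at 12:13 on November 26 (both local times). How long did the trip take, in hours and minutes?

Departure in UTC: 16:28 − 10:30 = 05:58 on Nov 25.
Arrival in UTC: 12:13 − 1:00 = 11:13 on Nov 26.
Elapsed = 11:13 − 05:58 (+1 day) = 29 hours 15 minutes.

29 hours 15 minutes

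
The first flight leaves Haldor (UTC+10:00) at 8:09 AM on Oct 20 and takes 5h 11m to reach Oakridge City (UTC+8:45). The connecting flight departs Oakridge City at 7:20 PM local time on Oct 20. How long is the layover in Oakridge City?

7 hours 15 minutes

Convert departure to UTC: 8:09 AM − 10:00 = 10:09 PM UTC on Oct 19.
Add 5 hours and 11 minutes flight time → 3:20 AM UTC (Oct 20).
Oakridge City is UTC+8:45, so local arrival = 3:20 AM + 8:45 = 12:05 PM on Oct 20.
Layover = 7:20 PM − 12:05 PM = 7 hours 15 minutes.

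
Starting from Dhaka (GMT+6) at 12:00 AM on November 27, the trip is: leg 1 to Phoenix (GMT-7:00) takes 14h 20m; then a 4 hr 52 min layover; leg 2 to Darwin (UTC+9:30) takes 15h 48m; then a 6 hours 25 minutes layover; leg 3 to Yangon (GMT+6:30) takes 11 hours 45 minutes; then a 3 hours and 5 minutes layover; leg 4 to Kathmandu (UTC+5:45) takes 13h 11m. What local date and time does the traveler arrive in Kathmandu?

Convert departure to UTC: 12:00 AM − 6:00 = 6:00 PM UTC on Nov 26.
Add 14 hours and 20 minutes leg 1 → 8:20 AM UTC (Nov 27).
Add 4 hours and 52 minutes layover in Phoenix → 1:12 PM UTC.
Add 15 hours and 48 minutes leg 2 → 5:00 AM UTC (Nov 28).
Add 6 hours 25 minutes layover in Darwin → 11:25 AM UTC.
Add 11 hours and 45 minutes leg 3 → 11:10 PM UTC.
Add 3 hours 5 minutes layover in Yangon → 2:15 AM UTC (Nov 29).
Add 13 hours 11 minutes leg 4 → 3:26 PM UTC.
Kathmandu is UTC+5:45, so local arrival = 3:26 PM + 5:45 = 9:11 PM on Nov 29.

9:11 PM on Nov 29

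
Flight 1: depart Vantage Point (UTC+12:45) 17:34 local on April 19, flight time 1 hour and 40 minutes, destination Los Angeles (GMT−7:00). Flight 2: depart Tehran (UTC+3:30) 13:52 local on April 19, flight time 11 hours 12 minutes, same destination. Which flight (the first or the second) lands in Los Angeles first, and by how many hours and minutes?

the first, by 15 hours 5 minutes

Flight 1 in UTC: 17:34 − 12:45 = 04:49 on Apr 19.
+1 hour 40 minutes → arrive 06:29 UTC on Apr 19.
Flight 2 in UTC: 13:52 − 3:30 = 10:22 on Apr 19.
+11 hours and 12 minutes → arrive 21:34 UTC on Apr 19.
Flight 1 lands earlier by 15 hours 5 minutes.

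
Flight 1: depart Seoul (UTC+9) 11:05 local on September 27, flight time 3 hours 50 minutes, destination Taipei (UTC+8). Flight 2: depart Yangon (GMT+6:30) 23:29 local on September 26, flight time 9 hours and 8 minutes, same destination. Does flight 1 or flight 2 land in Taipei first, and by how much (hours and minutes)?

the second, by 3 hours 48 minutes

Flight 1 in UTC: 11:05 − 9:00 = 02:05 on Sep 27.
+3 hours 50 minutes → arrive 05:55 UTC on Sep 27.
Flight 2 in UTC: 23:29 − 6:30 = 16:59 on Sep 26.
+9 hours and 8 minutes → arrive 02:07 UTC on Sep 27.
Flight 2 lands earlier by 3 hours 48 minutes.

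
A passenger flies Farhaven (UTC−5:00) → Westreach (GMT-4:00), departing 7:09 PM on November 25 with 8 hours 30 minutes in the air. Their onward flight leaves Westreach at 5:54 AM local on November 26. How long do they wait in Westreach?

Convert departure to UTC: 7:09 PM + 5:00 = 12:09 AM UTC on Nov 26.
Add 8 hours 30 minutes flight time → 8:39 AM UTC.
Westreach is UTC−4:00, so local arrival = 8:39 AM − 4:00 = 4:39 AM on Nov 26.
Layover = 5:54 AM − 4:39 AM = 1 hour 15 minutes.

1 hour 15 minutes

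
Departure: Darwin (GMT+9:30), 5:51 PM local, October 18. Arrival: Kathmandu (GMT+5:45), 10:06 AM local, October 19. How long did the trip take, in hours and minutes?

20 hours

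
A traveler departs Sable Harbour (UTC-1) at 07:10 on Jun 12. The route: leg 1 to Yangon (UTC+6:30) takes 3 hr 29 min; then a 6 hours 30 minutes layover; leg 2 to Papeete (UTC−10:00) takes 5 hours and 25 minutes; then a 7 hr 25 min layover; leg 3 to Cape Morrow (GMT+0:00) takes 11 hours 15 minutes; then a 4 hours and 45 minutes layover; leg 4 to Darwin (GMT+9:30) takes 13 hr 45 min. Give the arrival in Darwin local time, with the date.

22:14 on Jun 14

Convert departure to UTC: 07:10 + 1:00 = 08:10 UTC on Jun 12.
Add 3 hours 29 minutes leg 1 → 11:39 UTC.
Add 6 hours 30 minutes layover in Yangon → 18:09 UTC.
Add 5 hours 25 minutes leg 2 → 23:34 UTC.
Add 7 hours 25 minutes layover in Papeete → 06:59 UTC (Jun 13).
Add 11 hours 15 minutes leg 3 → 18:14 UTC.
Add 4 hours 45 minutes layover in Cape Morrow → 22:59 UTC.
Add 13 hours 45 minutes leg 4 → 12:44 UTC (Jun 14).
Darwin is UTC+9:30, so local arrival = 12:44 + 9:30 = 22:14 on Jun 14.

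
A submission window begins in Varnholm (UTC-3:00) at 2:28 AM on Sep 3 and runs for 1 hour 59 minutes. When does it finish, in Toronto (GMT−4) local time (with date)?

3:27 AM on Sep 3

Convert start to UTC: 2:28 AM + 3:00 = 5:28 AM UTC on Sep 3.
Add 1 hour 59 minutes duration → 7:27 AM UTC.
Toronto is UTC−4:00, so local end time = 7:27 AM − 4:00 = 3:27 AM on Sep 3.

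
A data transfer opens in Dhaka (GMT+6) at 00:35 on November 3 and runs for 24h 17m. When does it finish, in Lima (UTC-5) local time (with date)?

13:52 on Nov 3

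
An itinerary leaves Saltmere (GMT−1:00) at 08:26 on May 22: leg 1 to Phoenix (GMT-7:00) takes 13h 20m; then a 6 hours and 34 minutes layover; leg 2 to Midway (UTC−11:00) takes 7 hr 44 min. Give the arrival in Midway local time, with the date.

Convert departure to UTC: 08:26 + 1:00 = 09:26 UTC on May 22.
Add 13 hours 20 minutes leg 1 → 22:46 UTC.
Add 6 hours 34 minutes layover in Phoenix → 05:20 UTC (May 23).
Add 7 hours 44 minutes leg 2 → 13:04 UTC.
Midway is UTC−11:00, so local arrival = 13:04 − 11:00 = 02:04 on May 23.

02:04 on May 23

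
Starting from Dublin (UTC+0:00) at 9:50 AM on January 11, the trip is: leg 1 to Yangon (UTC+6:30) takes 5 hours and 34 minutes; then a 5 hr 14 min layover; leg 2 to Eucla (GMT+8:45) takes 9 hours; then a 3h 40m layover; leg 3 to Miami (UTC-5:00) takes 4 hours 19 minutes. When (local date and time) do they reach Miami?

Dublin is at UTC+0, so departure is already 9:50 AM UTC on Jan 11.
Add 5 hours and 34 minutes leg 1 → 3:24 PM UTC.
Add 5 hours and 14 minutes layover in Yangon → 8:38 PM UTC.
Add 9 hours leg 2 → 5:38 AM UTC (Jan 12).
Add 3 hours 40 minutes layover in Eucla → 9:18 AM UTC.
Add 4 hours 19 minutes leg 3 → 1:37 PM UTC.
Miami is UTC−5:00, so local arrival = 1:37 PM − 5:00 = 8:37 AM on Jan 12.

8:37 AM on January 12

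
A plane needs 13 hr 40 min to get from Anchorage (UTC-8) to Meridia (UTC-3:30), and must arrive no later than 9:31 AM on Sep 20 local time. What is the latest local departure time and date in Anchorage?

3:21 PM on September 19

Target arrival in UTC: 9:31 AM + 3:30 = 1:01 PM on Sep 20.
Subtract 13 hours and 40 minutes → departure 11:21 PM UTC on Sep 19.
Anchorage is UTC−8:00: 11:21 PM − 8:00 = 3:21 PM on Sep 19.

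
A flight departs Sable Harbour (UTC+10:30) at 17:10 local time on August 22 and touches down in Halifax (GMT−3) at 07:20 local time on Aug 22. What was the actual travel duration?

Halifax is 13:30 behind Sable Harbour.
Clock-face elapsed time (ignoring zones) is −9 hours 50 minutes.
Actual elapsed = −9 hours 50 minutes + 13:30 = 3 hours 40 minutes.

3 hours 40 minutes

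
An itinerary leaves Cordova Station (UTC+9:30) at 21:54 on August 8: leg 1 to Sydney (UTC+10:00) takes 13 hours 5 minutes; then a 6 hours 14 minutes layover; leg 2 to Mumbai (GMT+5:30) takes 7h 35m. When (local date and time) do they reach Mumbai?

20:48 on August 9

Convert departure to UTC: 21:54 − 9:30 = 12:24 UTC on Aug 8.
Add 13 hours and 5 minutes leg 1 → 01:29 UTC (Aug 9).
Add 6 hours and 14 minutes layover in Sydney → 07:43 UTC.
Add 7 hours 35 minutes leg 2 → 15:18 UTC.
Mumbai is UTC+5:30, so local arrival = 15:18 + 5:30 = 20:48 on Aug 9.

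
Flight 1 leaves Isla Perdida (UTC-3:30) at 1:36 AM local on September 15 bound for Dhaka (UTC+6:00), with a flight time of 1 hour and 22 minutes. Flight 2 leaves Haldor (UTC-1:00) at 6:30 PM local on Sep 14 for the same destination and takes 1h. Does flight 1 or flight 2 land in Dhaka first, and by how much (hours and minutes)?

Flight 1 in UTC: 1:36 AM + 3:30 = 5:06 AM on Sep 15.
+1 hour and 22 minutes → arrive 6:28 AM UTC on Sep 15.
Flight 2 in UTC: 6:30 PM + 1:00 = 7:30 PM on Sep 14.
+1 hour → arrive 8:30 PM UTC on Sep 14.
Flight 2 lands earlier by 9 hours 58 minutes.

the second, by 9 hours 58 minutes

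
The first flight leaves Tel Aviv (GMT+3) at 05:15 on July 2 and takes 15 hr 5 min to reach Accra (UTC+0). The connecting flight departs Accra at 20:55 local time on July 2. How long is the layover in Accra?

Convert departure to UTC: 05:15 − 3:00 = 02:15 UTC on Jul 2.
Add 15 hours 5 minutes flight time → 17:20 UTC.
Accra is UTC+0, so local arrival is the same: 17:20 on Jul 2.
Layover = 20:55 − 17:20 = 3 hours 35 minutes.

3 hours 35 minutes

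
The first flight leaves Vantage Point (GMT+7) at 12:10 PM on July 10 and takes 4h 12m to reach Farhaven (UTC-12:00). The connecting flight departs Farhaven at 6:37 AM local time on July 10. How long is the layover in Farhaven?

9 hours 15 minutes

Convert departure to UTC: 12:10 PM − 7:00 = 5:10 AM UTC on Jul 10.
Add 4 hours 12 minutes flight time → 9:22 AM UTC.
Farhaven is UTC−12:00, so local arrival = 9:22 AM − 12:00 = 9:22 PM on Jul 9.
Layover = 6:37 AM − 9:22 PM (+1 day) = 9 hours 15 minutes.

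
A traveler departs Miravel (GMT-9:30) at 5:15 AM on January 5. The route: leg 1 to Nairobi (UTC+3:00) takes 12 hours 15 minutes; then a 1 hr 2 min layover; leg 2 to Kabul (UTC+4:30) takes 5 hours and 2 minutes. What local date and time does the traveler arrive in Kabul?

Convert departure to UTC: 5:15 AM + 9:30 = 2:45 PM UTC on Jan 5.
Add 12 hours and 15 minutes leg 1 → 3:00 AM UTC (Jan 6).
Add 1 hour and 2 minutes layover in Nairobi → 4:02 AM UTC.
Add 5 hours 2 minutes leg 2 → 9:04 AM UTC.
Kabul is UTC+4:30, so local arrival = 9:04 AM + 4:30 = 1:34 PM on Jan 6.

1:34 PM on Jan 6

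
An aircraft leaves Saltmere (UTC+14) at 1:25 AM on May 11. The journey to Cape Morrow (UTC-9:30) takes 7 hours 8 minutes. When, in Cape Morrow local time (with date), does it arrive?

9:03 AM on May 10

Cape Morrow is 23:30 behind Saltmere.
After 7 hours 8 minutes it is 8:33 AM in Saltmere.
Shift by the zone difference: 8:33 AM − 23:30 = 9:03 AM on May 10 in Cape Morrow.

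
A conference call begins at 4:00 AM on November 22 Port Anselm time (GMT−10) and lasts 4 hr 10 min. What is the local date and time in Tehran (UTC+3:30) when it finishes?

9:40 PM on November 22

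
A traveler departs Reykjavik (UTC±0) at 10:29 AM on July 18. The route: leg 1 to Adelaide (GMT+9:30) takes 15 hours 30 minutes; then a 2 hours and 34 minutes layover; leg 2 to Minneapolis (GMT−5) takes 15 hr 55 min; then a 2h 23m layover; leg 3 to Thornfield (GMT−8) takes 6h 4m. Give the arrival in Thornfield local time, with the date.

8:55 PM on July 19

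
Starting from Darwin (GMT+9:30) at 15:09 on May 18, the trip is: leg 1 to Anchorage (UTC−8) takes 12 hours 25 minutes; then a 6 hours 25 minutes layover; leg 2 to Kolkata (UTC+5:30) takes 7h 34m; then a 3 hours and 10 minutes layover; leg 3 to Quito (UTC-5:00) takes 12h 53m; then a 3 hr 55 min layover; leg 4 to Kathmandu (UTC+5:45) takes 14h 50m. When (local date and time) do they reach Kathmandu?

00:36 on May 21

Convert departure to UTC: 15:09 − 9:30 = 05:39 UTC on May 18.
Add 12 hours 25 minutes leg 1 → 18:04 UTC.
Add 6 hours and 25 minutes layover in Anchorage → 00:29 UTC (May 19).
Add 7 hours and 34 minutes leg 2 → 08:03 UTC.
Add 3 hours 10 minutes layover in Kolkata → 11:13 UTC.
Add 12 hours 53 minutes leg 3 → 00:06 UTC (May 20).
Add 3 hours 55 minutes layover in Quito → 04:01 UTC.
Add 14 hours and 50 minutes leg 4 → 18:51 UTC.
Kathmandu is UTC+5:45, so local arrival = 18:51 + 5:45 = 00:36 on May 21.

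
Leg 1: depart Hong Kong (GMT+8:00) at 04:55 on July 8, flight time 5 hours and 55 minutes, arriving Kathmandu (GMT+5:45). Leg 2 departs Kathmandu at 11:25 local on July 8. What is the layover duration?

Convert departure to UTC: 04:55 − 8:00 = 20:55 UTC on Jul 7.
Add 5 hours and 55 minutes flight time → 02:50 UTC (Jul 8).
Kathmandu is UTC+5:45, so local arrival = 02:50 + 5:45 = 08:35 on Jul 8.
Layover = 11:25 − 08:35 = 2 hours 50 minutes.

2 hours 50 minutes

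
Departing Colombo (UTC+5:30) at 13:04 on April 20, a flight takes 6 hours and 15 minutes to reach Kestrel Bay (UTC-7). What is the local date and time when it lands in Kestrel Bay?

06:49 on April 20

Convert departure to UTC: 13:04 − 5:30 = 07:34 UTC on Apr 20.
Add 6 hours 15 minutes travel time → 13:49 UTC.
Kestrel Bay is UTC−7:00, so local arrival = 13:49 − 7:00 = 06:49 on Apr 20.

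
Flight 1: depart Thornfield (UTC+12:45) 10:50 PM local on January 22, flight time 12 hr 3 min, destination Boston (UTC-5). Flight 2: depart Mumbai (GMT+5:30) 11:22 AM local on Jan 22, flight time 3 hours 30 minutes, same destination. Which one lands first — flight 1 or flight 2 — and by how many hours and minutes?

Flight 1 in UTC: 10:50 PM − 12:45 = 10:05 AM on Jan 22.
+12 hours 3 minutes → arrive 10:08 PM UTC on Jan 22.
Flight 2 in UTC: 11:22 AM − 5:30 = 5:52 AM on Jan 22.
+3 hours and 30 minutes → arrive 9:22 AM UTC on Jan 22.
Flight 2 lands earlier by 12 hours 46 minutes.

the second, by 12 hours 46 minutes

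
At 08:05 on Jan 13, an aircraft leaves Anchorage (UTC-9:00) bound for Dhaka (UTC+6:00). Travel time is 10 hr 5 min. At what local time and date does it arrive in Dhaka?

Convert departure to UTC: 08:05 + 9:00 = 17:05 UTC on Jan 13.
Add 10 hours and 5 minutes travel time → 03:10 UTC (Jan 14).
Dhaka is UTC+6:00, so local arrival = 03:10 + 6:00 = 09:10 on Jan 14.

09:10 on Jan 14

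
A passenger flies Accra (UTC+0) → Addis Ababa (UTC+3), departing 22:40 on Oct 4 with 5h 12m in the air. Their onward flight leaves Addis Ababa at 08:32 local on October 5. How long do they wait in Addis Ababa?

1 hour 40 minutes

Accra is at UTC+0, so departure is already 22:40 UTC on Oct 4.
Add 5 hours and 12 minutes flight time → 03:52 UTC (Oct 5).
Addis Ababa is UTC+3:00, so local arrival = 03:52 + 3:00 = 06:52 on Oct 5.
Layover = 08:32 − 06:52 = 1 hour 40 minutes.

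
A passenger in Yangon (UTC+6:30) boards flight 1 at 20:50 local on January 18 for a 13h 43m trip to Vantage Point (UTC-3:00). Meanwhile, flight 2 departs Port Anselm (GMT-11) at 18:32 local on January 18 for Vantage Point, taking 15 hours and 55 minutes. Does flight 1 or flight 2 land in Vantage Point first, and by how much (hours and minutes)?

Flight 1 in UTC: 20:50 − 6:30 = 14:20 on Jan 18.
+13 hours and 43 minutes → arrive 04:03 UTC on Jan 19.
Flight 2 in UTC: 18:32 + 11:00 = 05:32 on Jan 19.
+15 hours 55 minutes → arrive 21:27 UTC on Jan 19.
Flight 1 lands earlier by 17 hours 24 minutes.

the first, by 17 hours 24 minutes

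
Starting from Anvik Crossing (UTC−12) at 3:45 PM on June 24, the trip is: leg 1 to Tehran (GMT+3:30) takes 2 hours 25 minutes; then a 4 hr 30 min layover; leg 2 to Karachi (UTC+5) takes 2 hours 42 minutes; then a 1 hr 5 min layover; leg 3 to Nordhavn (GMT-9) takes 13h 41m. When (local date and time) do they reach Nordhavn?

Convert departure to UTC: 3:45 PM + 12:00 = 3:45 AM UTC on Jun 25.
Add 2 hours and 25 minutes leg 1 → 6:10 AM UTC.
Add 4 hours and 30 minutes layover in Tehran → 10:40 AM UTC.
Add 2 hours 42 minutes leg 2 → 1:22 PM UTC.
Add 1 hour 5 minutes layover in Karachi → 2:27 PM UTC.
Add 13 hours and 41 minutes leg 3 → 4:08 AM UTC (Jun 26).
Nordhavn is UTC−9:00, so local arrival = 4:08 AM − 9:00 = 7:08 PM on Jun 25.

7:08 PM on Jun 25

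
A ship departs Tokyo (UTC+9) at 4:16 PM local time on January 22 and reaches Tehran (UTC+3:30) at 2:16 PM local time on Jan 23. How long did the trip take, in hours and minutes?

Departure in UTC: 4:16 PM − 9:00 = 7:16 AM on Jan 22.
Arrival in UTC: 2:16 PM − 3:30 = 10:46 AM on Jan 23.
Elapsed = 10:46 AM − 7:16 AM (+1 day) = 27 hours 30 minutes.

27 hours 30 minutes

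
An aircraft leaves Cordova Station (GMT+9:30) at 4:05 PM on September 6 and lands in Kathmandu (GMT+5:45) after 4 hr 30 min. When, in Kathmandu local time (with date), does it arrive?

Convert departure to UTC: 4:05 PM − 9:30 = 6:35 AM UTC on Sep 6.
Add 4 hours 30 minutes travel time → 11:05 AM UTC.
Kathmandu is UTC+5:45, so local arrival = 11:05 AM + 5:45 = 4:50 PM on Sep 6.

4:50 PM on September 6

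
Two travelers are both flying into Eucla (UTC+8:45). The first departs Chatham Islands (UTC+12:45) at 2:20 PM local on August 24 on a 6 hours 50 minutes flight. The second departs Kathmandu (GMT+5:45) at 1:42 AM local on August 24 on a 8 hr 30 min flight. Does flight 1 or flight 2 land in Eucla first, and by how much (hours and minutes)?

Flight 1 in UTC: 2:20 PM − 12:45 = 1:35 AM on Aug 24.
+6 hours 50 minutes → arrive 8:25 AM UTC on Aug 24.
Flight 2 in UTC: 1:42 AM − 5:45 = 7:57 PM on Aug 23.
+8 hours 30 minutes → arrive 4:27 AM UTC on Aug 24.
Flight 2 lands earlier by 3 hours 58 minutes.

the second, by 3 hours 58 minutes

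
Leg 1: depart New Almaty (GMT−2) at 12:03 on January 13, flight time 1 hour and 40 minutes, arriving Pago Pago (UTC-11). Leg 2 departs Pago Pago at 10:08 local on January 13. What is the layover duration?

Convert departure to UTC: 12:03 + 2:00 = 14:03 UTC on Jan 13.
Add 1 hour and 40 minutes flight time → 15:43 UTC.
Pago Pago is UTC−11:00, so local arrival = 15:43 − 11:00 = 04:43 on Jan 13.
Layover = 10:08 − 04:43 = 5 hours 25 minutes.

5 hours 25 minutes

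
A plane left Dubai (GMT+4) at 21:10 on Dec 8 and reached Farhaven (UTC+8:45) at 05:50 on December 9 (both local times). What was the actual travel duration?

3 hours 55 minutes

Farhaven is 4:45 ahead of Dubai.
Clock-face elapsed time (ignoring zones) is 8 hours 40 minutes.
Actual elapsed = 8 hours 40 minutes − 4:45 = 3 hours 55 minutes.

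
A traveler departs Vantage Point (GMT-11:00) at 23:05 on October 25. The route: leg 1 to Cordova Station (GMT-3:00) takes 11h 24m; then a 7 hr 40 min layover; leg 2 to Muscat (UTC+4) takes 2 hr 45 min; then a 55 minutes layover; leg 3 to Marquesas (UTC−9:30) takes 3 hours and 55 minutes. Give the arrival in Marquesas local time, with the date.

03:14 on October 27

Convert departure to UTC: 23:05 + 11:00 = 10:05 UTC on Oct 26.
Add 11 hours 24 minutes leg 1 → 21:29 UTC.
Add 7 hours and 40 minutes layover in Cordova Station → 05:09 UTC (Oct 27).
Add 2 hours and 45 minutes leg 2 → 07:54 UTC.
Add 55 minutes layover in Muscat → 08:49 UTC.
Add 3 hours and 55 minutes leg 3 → 12:44 UTC.
Marquesas is UTC−9:30, so local arrival = 12:44 − 9:30 = 03:14 on Oct 27.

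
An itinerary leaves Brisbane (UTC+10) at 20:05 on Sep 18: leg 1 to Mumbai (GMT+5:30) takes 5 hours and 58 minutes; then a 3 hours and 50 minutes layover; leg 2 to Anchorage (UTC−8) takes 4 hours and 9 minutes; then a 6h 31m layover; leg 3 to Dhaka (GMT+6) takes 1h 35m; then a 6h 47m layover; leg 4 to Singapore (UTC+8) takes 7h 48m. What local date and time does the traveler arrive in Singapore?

06:43 on Sep 20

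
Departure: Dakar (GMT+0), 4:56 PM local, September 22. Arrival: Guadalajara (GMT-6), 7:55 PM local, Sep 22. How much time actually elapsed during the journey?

Departure is already UTC: 4:56 PM on Sep 22.
Arrival in UTC: 7:55 PM + 6:00 = 1:55 AM on Sep 23.
Elapsed = 1:55 AM − 4:56 PM (+1 day) = 8 hours 59 minutes.

8 hours 59 minutes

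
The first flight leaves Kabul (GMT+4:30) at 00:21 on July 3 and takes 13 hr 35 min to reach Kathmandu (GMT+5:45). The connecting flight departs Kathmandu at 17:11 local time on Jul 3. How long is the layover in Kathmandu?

2 hours

Convert departure to UTC: 00:21 − 4:30 = 19:51 UTC on Jul 2.
Add 13 hours and 35 minutes flight time → 09:26 UTC (Jul 3).
Kathmandu is UTC+5:45, so local arrival = 09:26 + 5:45 = 15:11 on Jul 3.
Layover = 17:11 − 15:11 = 2 hours.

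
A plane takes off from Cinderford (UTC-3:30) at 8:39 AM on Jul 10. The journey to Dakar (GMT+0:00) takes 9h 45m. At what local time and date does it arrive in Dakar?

Convert departure to UTC: 8:39 AM + 3:30 = 12:09 PM UTC on Jul 10.
Add 9 hours and 45 minutes travel time → 9:54 PM UTC.
Dakar is UTC+0, so local arrival is the same: 9:54 PM on Jul 10.

9:54 PM on July 10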